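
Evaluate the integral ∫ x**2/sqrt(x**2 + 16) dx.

x*sqrt(x**2 + 16)/2 - 8*log(x + sqrt(x**2 + 16)) + C

Substitute x = 4·tan(θ), so dx = 4·sec(θ)^2 dθ and the radical becomes sqrt(x**2 + 16) = 4·sec(θ) by the Pythagorean identity.
Integrate the resulting trig expression in θ, then back-substitute tan(θ) = x/4, sec(θ) = sqrt(x**2 + 16)/4 (absorbing any constant into C).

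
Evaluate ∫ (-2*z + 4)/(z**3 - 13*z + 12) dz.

Factor the denominator: (z - 3)*(z - 1)*(z + 4).
Partial-fraction decomposition: 12/(35*(z + 4)) - 1/(5*(z - 1)) - 1/(7*(z - 3)).
Integrate each term: A/(z−a) contributes A·log|z−a|.

-log(z - 3)/7 - log(z - 1)/5 + 12*log(z + 4)/35 + C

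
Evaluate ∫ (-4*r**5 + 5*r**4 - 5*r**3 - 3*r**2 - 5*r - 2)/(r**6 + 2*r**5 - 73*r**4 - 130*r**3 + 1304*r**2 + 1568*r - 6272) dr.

-28561*log(r - 7)/12705 + 1603*log(r - 4)/2112 - 14*log(r - 2)/405 + 837143*log(r + 4)/209088 - 40417*log(r + 7)/6237 + 2833/(792*r + 3168) + C

Factor the denominator: (r - 7)*(r - 4)*(r - 2)*(r + 4)**2*(r + 7).
Partial-fraction decomposition: -40417/(6237*(r + 7)) + 837143/(209088*(r + 4)) - 2833/(792*(r + 4)**2) - 14/(405*(r - 2)) + 1603/(2112*(r - 4)) - 28561/(12705*(r - 7)).
Integrate each term; A/(r−a) gives A·log|r−a|; A/(r−a)² gives −A/(r−a).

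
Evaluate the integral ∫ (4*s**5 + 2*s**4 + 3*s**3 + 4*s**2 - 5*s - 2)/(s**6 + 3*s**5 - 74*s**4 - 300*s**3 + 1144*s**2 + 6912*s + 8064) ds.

24406*log(s - 7)/4719 - 4307*log(s - 6)/1200 - log(s + 2)/12 - 110269*log(s + 4)/12100 + 7247*log(s + 6)/624 - 1847/(220*s + 880) + C

Factor the denominator: (s - 7)*(s - 6)*(s + 2)*(s + 4)**2*(s + 6).
Partial-fraction decomposition: 7247/(624*(s + 6)) - 110269/(12100*(s + 4)) + 1847/(220*(s + 4)**2) - 1/(12*(s + 2)) - 4307/(1200*(s - 6)) + 24406/(4719*(s - 7)).
Integrate each term; A/(s−a) gives A·log|s−a|; A/(s−a)² gives −A/(s−a).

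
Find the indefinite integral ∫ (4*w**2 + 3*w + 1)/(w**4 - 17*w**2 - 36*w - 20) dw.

58*log(w - 5)/147 - log(w + 1)/3 - 3*log(w + 2)/49 - 11/(7*w + 14) + C

Factor the denominator: (w - 5)*(w + 1)*(w + 2)**2.
Partial-fraction decomposition: -3/(49*(w + 2)) + 11/(7*(w + 2)**2) - 1/(3*(w + 1)) + 58/(147*(w - 5)).
Integrate each term; A/(w−a) gives A·log|w−a|; A/(w−a)² gives −A/(w−a).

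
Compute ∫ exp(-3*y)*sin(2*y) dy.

Let I denote the integral. Integrate by parts with u = sin(2*y), dv = exp(-3*y) dy, so v = -exp(-3*y)/3: I = -exp(-3*y)*sin(2*y)/3 + (2/3)·∫ exp(-3*y)*cos(2*y) dy.
Apply parts again with u = cos(2*y), dv = exp(-3*y) dy: ∫ exp(-3*y)*cos(2*y) dy = -exp(-3*y)*cos(2*y)/3 − (2/3)·I. Substituting back brings back I: I = -exp(-3*y)*sin(2*y)/3 - 2*exp(-3*y)*cos(2*y)/9 − (4/9)·I.
Solving for I: (1 + 4/9)·I equals the remaining terms, so I = (9/13)·(-exp(-3*y)*sin(2*y)/3 - 2*exp(-3*y)*cos(2*y)/9).

-3*exp(-3*y)*sin(2*y)/13 - 2*exp(-3*y)*cos(2*y)/13 + C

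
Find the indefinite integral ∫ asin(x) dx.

Use integration by parts with u = arcsin(x), dv = dx.
Then du = 1/sqrt(-x**2 + 1) dx.

x*asin(x) + sqrt(-x**2 + 1) + C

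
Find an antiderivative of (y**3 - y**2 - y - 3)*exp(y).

(y**3 - 4*y**2 + 7*y - 10)*exp(y) + C

Use integration by parts with u = y**3 - y**2 - y - 3, dv = exp(y) dy, so v = exp(y).
Apply parts 3 times (tabular method): alternate signs, differentiate u down to 0, integrate dv up.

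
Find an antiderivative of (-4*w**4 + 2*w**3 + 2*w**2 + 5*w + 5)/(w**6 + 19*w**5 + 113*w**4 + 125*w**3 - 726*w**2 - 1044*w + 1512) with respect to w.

-5*log(w - 2)/576 - 5*log(w - 1)/784 - 37*log(w + 3)/72 - 986827*log(w + 6)/28224 + 5111*log(w + 7)/144 - 5569/(168*w + 1008) + C

Factor the denominator: (w - 2)*(w - 1)*(w + 3)*(w + 6)**2*(w + 7).
Partial-fraction decomposition: 5111/(144*(w + 7)) - 986827/(28224*(w + 6)) + 5569/(168*(w + 6)**2) - 37/(72*(w + 3)) - 5/(784*(w - 1)) - 5/(576*(w - 2)).
Integrate each term; A/(w−a) gives A·log|w−a|; A/(w−a)² gives −A/(w−a).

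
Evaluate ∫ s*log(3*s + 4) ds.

Use integration by parts with u = log(3*s + 4), dv = s ds.
Then du = 3/(3*s + 4) ds and v = s**2/2.

s**2*log(3*s + 4)/2 - s**2/4 + 2*s/3 - 8*log(3*s + 4)/9 + C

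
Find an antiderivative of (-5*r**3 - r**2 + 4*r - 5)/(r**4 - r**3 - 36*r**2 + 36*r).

-5*log(r)/36 - 1097*log(r - 6)/360 + log(r - 1)/5 - 145*log(r + 6)/72 + C

Factor the denominator: r*(r - 6)*(r - 1)*(r + 6).
Partial-fraction decomposition: -145/(72*(r + 6)) + 1/(5*(r - 1)) - 1097/(360*(r - 6)) - 5/(36*r).
Integrate each term: A/(r−a) contributes A·log|r−a|.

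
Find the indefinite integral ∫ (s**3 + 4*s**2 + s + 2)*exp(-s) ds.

Use integration by parts with u = s**3 + 4*s**2 + s + 2, dv = exp(-s) ds, so v = -exp(-s).
Apply parts 3 times (tabular method): alternate signs, differentiate u down to 0, integrate dv up.

(-s**3 - 7*s**2 - 15*s - 17)*exp(-s) + C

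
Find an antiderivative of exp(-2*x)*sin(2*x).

Let I denote the integral. Integrate by parts with u = sin(2*x), dv = exp(-2*x) dx, so v = -exp(-2*x)/2: I = -exp(-2*x)*sin(2*x)/2 + ∫ exp(-2*x)*cos(2*x) dx.
Apply parts again with u = cos(2*x), dv = exp(-2*x) dx: ∫ exp(-2*x)*cos(2*x) dx = -exp(-2*x)*cos(2*x)/2 − I. Substituting back brings back I: I = -exp(-2*x)*sin(2*x)/2 - exp(-2*x)*cos(2*x)/2 − I.
Solving for I: (1 + 1)·I equals the remaining terms, so I = (1/2)·(-exp(-2*x)*sin(2*x)/2 - exp(-2*x)*cos(2*x)/2).

-exp(-2*x)*sin(2*x)/4 - exp(-2*x)*cos(2*x)/4 + C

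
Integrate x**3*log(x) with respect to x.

x**4*log(x)/4 - x**4/16 + C

Use integration by parts with u = log(x), dv = x**3 dx.
Then du = 1/x dx and v = x**4/4.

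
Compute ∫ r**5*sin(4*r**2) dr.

Let u = r², du = 2r dr; rewrite as (1/2)∫ u^2·sin(4u) du.
Now integrate by parts 2 times.

-r**4*cos(4*r**2)/8 + r**2*sin(4*r**2)/16 + cos(4*r**2)/64 + C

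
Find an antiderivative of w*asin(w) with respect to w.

Use integration by parts with u = arcsin(w), dv = w dw.
Then du = 1/sqrt(-w**2 + 1) dw.

w**2*asin(w)/2 + w*sqrt(-w**2 + 1)/4 - asin(w)/4 + C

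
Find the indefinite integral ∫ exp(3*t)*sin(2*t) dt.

3*exp(3*t)*sin(2*t)/13 - 2*exp(3*t)*cos(2*t)/13 + C

Let I denote the integral. Integrate by parts with u = sin(2*t), dv = exp(3*t) dt, so v = exp(3*t)/3: I = exp(3*t)*sin(2*t)/3 − (2/3)·∫ exp(3*t)*cos(2*t) dt.
Apply parts again with u = cos(2*t), dv = exp(3*t) dt: ∫ exp(3*t)*cos(2*t) dt = exp(3*t)*cos(2*t)/3 + (2/3)·I. Substituting back brings back I: I = exp(3*t)*sin(2*t)/3 - 2*exp(3*t)*cos(2*t)/9 − (4/9)·I.
Solving for I: (1 + 4/9)·I equals the remaining terms, so I = (9/13)·(exp(3*t)*sin(2*t)/3 - 2*exp(3*t)*cos(2*t)/9).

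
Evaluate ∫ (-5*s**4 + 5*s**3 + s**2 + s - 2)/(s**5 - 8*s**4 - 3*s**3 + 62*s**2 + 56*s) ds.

-log(s)/28 - 853*log(s - 7)/126 + 157*log(s - 4)/60 + 3*log(s + 1)/10 - 10*log(s + 2)/9 + C

Factor the denominator: s*(s - 7)*(s - 4)*(s + 1)*(s + 2).
Partial-fraction decomposition: -10/(9*(s + 2)) + 3/(10*(s + 1)) + 157/(60*(s - 4)) - 853/(126*(s - 7)) - 1/(28*s).
Integrate each term: A/(s−a) contributes A·log|s−a|.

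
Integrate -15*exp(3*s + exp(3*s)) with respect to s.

-5*exp(exp(3*s)) + C

Let u = exp(3*s), so du = (3*exp(3*s)) ds.
Rewriting, the integral becomes -5·∫ e^u du = -5·e^u.
Substituting back, u = exp(3*s).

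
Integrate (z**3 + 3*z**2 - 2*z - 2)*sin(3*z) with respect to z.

-z**3*cos(3*z)/3 + z**2*sin(3*z)/3 - z**2*cos(3*z) + 2*z*sin(3*z)/3 + 8*z*cos(3*z)/9 - 8*sin(3*z)/27 + 8*cos(3*z)/9 + C

Use integration by parts with u = z**3 + 3*z**2 - 2*z - 2, dv = sin(3*z) dz, so v = -cos(3*z)/3.
Apply parts 3 times (tabular method): alternate signs, differentiate u down to 0, integrate dv up.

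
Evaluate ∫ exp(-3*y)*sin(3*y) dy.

Let I denote the integral. Integrate by parts with u = sin(3*y), dv = exp(-3*y) dy, so v = -exp(-3*y)/3: I = -exp(-3*y)*sin(3*y)/3 + ∫ exp(-3*y)*cos(3*y) dy.
Apply parts again with u = cos(3*y), dv = exp(-3*y) dy: ∫ exp(-3*y)*cos(3*y) dy = -exp(-3*y)*cos(3*y)/3 − I. Substituting back brings back I: I = -exp(-3*y)*sin(3*y)/3 - exp(-3*y)*cos(3*y)/3 − I.
Solving for I: (1 + 1)·I equals the remaining terms, so I = (1/2)·(-exp(-3*y)*sin(3*y)/3 - exp(-3*y)*cos(3*y)/3).

-exp(-3*y)*sin(3*y)/6 - exp(-3*y)*cos(3*y)/6 + C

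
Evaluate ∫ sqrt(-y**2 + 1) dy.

y*sqrt(-y**2 + 1)/2 + asin(y)/2 + C

Substitute y = sin(θ), so dy = cos(θ) dθ and the radical becomes sqrt(-y**2 + 1) = cos(θ) by the Pythagorean identity.
Integrate the resulting trig expression in θ, then back-substitute θ = asin(y), sin(θ) = y, cos(θ) = sqrt(-y**2 + 1) (absorbing any constant into C).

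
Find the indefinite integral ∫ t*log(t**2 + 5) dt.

Let u = t**2 + 5, so du = (2*t) dt.
The integral becomes (1/2)·∫ log(u) du; integrate by parts with u′=log(u), dv′=du.

t**2*log(t**2 + 5)/2 - t**2/2 + 5*log(t**2 + 5)/2 + C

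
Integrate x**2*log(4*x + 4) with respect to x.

Use integration by parts with u = log(4*x + 4), dv = x**2 dx.
Then du = 4/(4*x + 4) dx and v = x**3/3.

x**3*log(4*x + 4)/3 - x**3/9 + x**2/6 - x/3 + log(x + 1)/3 + C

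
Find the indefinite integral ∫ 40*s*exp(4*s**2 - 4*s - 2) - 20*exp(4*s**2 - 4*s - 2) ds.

Let u = 4*s**2 - 4*s - 2, so du = (8*s - 4) ds.
Rewriting, the integral becomes 5·∫ e^u du = 5·e^u.
Substituting back, u = 4*s**2 - 4*s - 2.

5*exp(4*s**2 - 4*s - 2) + C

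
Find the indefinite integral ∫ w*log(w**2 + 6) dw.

w**2*log(w**2 + 6)/2 - w**2/2 + 3*log(w**2 + 6) + C

Let u = w**2 + 6, so du = (2*w) dw.
The integral becomes (1/2)·∫ log(u) du; integrate by parts with u′=log(u), dv′=du.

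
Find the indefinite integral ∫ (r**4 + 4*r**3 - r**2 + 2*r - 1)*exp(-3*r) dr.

Use integration by parts with u = r**4 + 4*r**3 - r**2 + 2*r - 1, dv = exp(-3*r) dr, so v = -exp(-3*r)/3.
Apply parts 4 times (tabular method): alternate signs, differentiate u down to 0, integrate dv up.

(-27*r**4 - 144*r**3 - 117*r**2 - 132*r - 17)*exp(-3*r)/81 + C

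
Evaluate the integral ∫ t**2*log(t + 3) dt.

Use integration by parts with u = log(t + 3), dv = t**2 dt.
Then du = 1/(t + 3) dt and v = t**3/3.

t**3*log(t + 3)/3 - t**3/9 + t**2/2 - 3*t + 9*log(t + 3) + C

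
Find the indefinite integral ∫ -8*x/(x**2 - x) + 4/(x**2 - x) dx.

Let u = x**2 - x, so du = (2*x - 1) dx.
Rewriting, the integral becomes -4·∫ 1/u du = -4·log(u).
Substituting back, u = x**2 - x.

-4*log(x**2 - x) + C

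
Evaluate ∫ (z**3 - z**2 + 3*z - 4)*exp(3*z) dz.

(9*z**3 - 18*z**2 + 39*z - 49)*exp(3*z)/27 + C

Use integration by parts with u = z**3 - z**2 + 3*z - 4, dv = exp(3*z) dz, so v = exp(3*z)/3.
Apply parts 3 times (tabular method): alternate signs, differentiate u down to 0, integrate dv up.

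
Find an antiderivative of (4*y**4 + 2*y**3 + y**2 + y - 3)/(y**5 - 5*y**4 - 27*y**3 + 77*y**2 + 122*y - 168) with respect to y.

10343*log(y - 7)/2376 - 387*log(y - 3)/280 + log(y - 1)/36 - 47*log(y + 2)/270 + 181*log(y + 4)/154 + C

Factor the denominator: (y - 7)*(y - 3)*(y - 1)*(y + 2)*(y + 4).
Partial-fraction decomposition: 181/(154*(y + 4)) - 47/(270*(y + 2)) + 1/(36*(y - 1)) - 387/(280*(y - 3)) + 10343/(2376*(y - 7)).
Integrate each term: A/(y−a) contributes A·log|y−a|.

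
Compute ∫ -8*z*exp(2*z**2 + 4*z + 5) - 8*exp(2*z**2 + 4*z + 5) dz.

Let u = 2*z**2 + 4*z + 5, so du = (4*z + 4) dz.
Rewriting, the integral becomes -2·∫ e^u du = -2·e^u.
Substituting back, u = 2*z**2 + 4*z + 5.

-2*exp(2*z**2 + 4*z + 5) + C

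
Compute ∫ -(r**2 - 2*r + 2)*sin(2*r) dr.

Use integration by parts with u = r**2 - 2*r + 2, dv = -sin(2*r) dr, so v = cos(2*r)/2.
Apply parts 2 times (tabular method): alternate signs, differentiate u down to 0, integrate dv up.

r**2*cos(2*r)/2 - r*sin(2*r)/2 - r*cos(2*r) + sin(2*r)/2 + 3*cos(2*r)/4 + C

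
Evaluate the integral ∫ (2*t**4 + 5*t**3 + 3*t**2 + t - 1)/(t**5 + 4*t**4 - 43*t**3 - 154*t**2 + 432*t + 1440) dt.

Factor the denominator: (t - 5)*(t - 4)*(t + 3)*(t + 4)*(t + 6).
Partial-fraction decomposition: 1613/(660*(t + 6)) - 235/(144*(t + 4)) + 25/(84*(t + 3)) - 883/(560*(t - 4)) + 977/(396*(t - 5)).
Integrate each term: A/(t−a) contributes A·log|t−a|.

977*log(t - 5)/396 - 883*log(t - 4)/560 + 25*log(t + 3)/84 - 235*log(t + 4)/144 + 1613*log(t + 6)/660 + C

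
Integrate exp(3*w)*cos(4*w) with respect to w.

Let I denote the integral. Integrate by parts with u = cos(4*w), dv = exp(3*w) dw, so v = exp(3*w)/3: I = exp(3*w)*cos(4*w)/3 + (4/3)·∫ exp(3*w)*sin(4*w) dw.
Apply parts again with u = sin(4*w), dv = exp(3*w) dw: ∫ exp(3*w)*sin(4*w) dw = exp(3*w)*sin(4*w)/3 − (4/3)·I. Substituting back brings back I: I = 4*exp(3*w)*sin(4*w)/9 + exp(3*w)*cos(4*w)/3 − (16/9)·I.
Solving for I: (1 + 16/9)·I equals the remaining terms, so I = (9/25)·(4*exp(3*w)*sin(4*w)/9 + exp(3*w)*cos(4*w)/3).

4*exp(3*w)*sin(4*w)/25 + 3*exp(3*w)*cos(4*w)/25 + C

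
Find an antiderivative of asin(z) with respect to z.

z*asin(z) + sqrt(-z**2 + 1) + C

Use integration by parts with u = arcsin(z), dv = dz.
Then du = 1/sqrt(-z**2 + 1) dz.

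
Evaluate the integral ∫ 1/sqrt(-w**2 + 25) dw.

asin(w/5) + C

Substitute w = 5·sin(θ), so dw = 5·cos(θ) dθ and the radical becomes sqrt(-w**2 + 25) = 5·cos(θ) by the Pythagorean identity.
Integrate the resulting trig expression in θ, then back-substitute θ = asin(w/5), sin(θ) = w/5, cos(θ) = sqrt(-w**2 + 25)/5 (absorbing any constant into C).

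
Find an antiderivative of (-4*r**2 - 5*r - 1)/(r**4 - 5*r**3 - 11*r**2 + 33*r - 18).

-7*log(r - 6)/9 + 5*log(r - 1)/8 + 11*log(r + 3)/72 - 1/(2*r - 2) + C

Factor the denominator: (r - 6)*(r - 1)**2*(r + 3).
Partial-fraction decomposition: 11/(72*(r + 3)) + 5/(8*(r - 1)) + 1/(2*(r - 1)**2) - 7/(9*(r - 6)).
Integrate each term; A/(r−a) gives A·log|r−a|; A/(r−a)² gives −A/(r−a).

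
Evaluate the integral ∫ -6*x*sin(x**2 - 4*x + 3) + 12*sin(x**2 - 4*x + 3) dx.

3*cos(x**2 - 4*x + 3) + C

Let u = x**2 - 4*x + 3, so du = (2*x - 4) dx.
Rewriting, the integral becomes -3·∫ sin(u) du = -3·-cos(u).
Substituting back, u = x**2 - 4*x + 3.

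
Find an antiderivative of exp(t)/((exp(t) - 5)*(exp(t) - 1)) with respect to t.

Let u = e^t, du = e^t dt.
The integral becomes ∫ du/((u-5)(u-1)); decompose into partial fractions.

log(exp(t) - 5)/4 - log(exp(t) - 1)/4 + C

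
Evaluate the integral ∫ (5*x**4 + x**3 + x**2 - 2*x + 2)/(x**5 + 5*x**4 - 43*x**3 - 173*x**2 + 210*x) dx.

log(x)/105 + 3361*log(x - 6)/2145 - 7*log(x - 1)/240 - 3037*log(x + 5)/660 + 11727*log(x + 7)/1456 + C

Factor the denominator: x*(x - 6)*(x - 1)*(x + 5)*(x + 7).
Partial-fraction decomposition: 11727/(1456*(x + 7)) - 3037/(660*(x + 5)) - 7/(240*(x - 1)) + 3361/(2145*(x - 6)) + 1/(105*x).
Integrate each term: A/(x−a) contributes A·log|x−a|.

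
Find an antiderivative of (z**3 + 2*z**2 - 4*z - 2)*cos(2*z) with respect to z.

Use integration by parts with u = z**3 + 2*z**2 - 4*z - 2, dv = cos(2*z) dz, so v = sin(2*z)/2.
Apply parts 3 times (tabular method): alternate signs, differentiate u down to 0, integrate dv up.

z**3*sin(2*z)/2 + z**2*sin(2*z) + 3*z**2*cos(2*z)/4 - 11*z*sin(2*z)/4 + z*cos(2*z) - 3*sin(2*z)/2 - 11*cos(2*z)/8 + C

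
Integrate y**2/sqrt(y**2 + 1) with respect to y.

y*sqrt(y**2 + 1)/2 - log(y + sqrt(y**2 + 1))/2 + C

Substitute y = tan(θ), so dy = sec(θ)^2 dθ and the radical becomes sqrt(y**2 + 1) = sec(θ) by the Pythagorean identity.
Integrate the resulting trig expression in θ, then back-substitute tan(θ) = y, sec(θ) = sqrt(y**2 + 1) (absorbing any constant into C).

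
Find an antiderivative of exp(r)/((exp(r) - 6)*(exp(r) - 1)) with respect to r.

Let u = e^r, du = e^r dr.
The integral becomes ∫ du/((u-1)(u-6)); decompose into partial fractions.

log(exp(r) - 6)/5 - log(exp(r) - 1)/5 + C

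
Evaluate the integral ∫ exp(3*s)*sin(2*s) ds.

Let I denote the integral. Integrate by parts with u = sin(2*s), dv = exp(3*s) ds, so v = exp(3*s)/3: I = exp(3*s)*sin(2*s)/3 − (2/3)·∫ exp(3*s)*cos(2*s) ds.
Apply parts again with u = cos(2*s), dv = exp(3*s) ds: ∫ exp(3*s)*cos(2*s) ds = exp(3*s)*cos(2*s)/3 + (2/3)·I. Substituting back brings back I: I = exp(3*s)*sin(2*s)/3 - 2*exp(3*s)*cos(2*s)/9 − (4/9)·I.
Solving for I: (1 + 4/9)·I equals the remaining terms, so I = (9/13)·(exp(3*s)*sin(2*s)/3 - 2*exp(3*s)*cos(2*s)/9).

3*exp(3*s)*sin(2*s)/13 - 2*exp(3*s)*cos(2*s)/13 + C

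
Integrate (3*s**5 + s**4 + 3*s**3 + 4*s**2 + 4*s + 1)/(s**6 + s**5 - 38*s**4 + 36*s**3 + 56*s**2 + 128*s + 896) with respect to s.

Factor the denominator: (s - 4)**2*(s + 2)*(s + 7)*(s**2 + 4).
Partial-fraction decomposition: (4073*s + 1222)/(42400*(s**2 + 4)) + 9776/(6413*(s + 7)) - 19/(288*(s + 2)) + 629663/(435600*(s - 4)) + 3601/(1320*(s - 4)**2).
Integrate each term; A/(s−a) gives A·log|s−a|; the (Bs+D)/(s²+p²) term gives a log and an atan.

629663*log(s - 4)/435600 - 19*log(s + 2)/288 + 9776*log(s + 7)/6413 + 4073*log(s**2 + 4)/84800 + 611*atan(s/2)/42400 - 3601/(1320*s - 5280) + C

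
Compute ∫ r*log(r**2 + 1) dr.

Let u = r**2 + 1, so du = (2*r) dr.
The integral becomes (1/2)·∫ log(u) du; integrate by parts with u′=log(u), dv′=du.

r**2*log(r**2 + 1)/2 - r**2/2 + log(r**2 + 1)/2 + C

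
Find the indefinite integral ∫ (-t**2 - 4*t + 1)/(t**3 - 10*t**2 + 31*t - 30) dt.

Factor the denominator: (t - 5)*(t - 3)*(t - 2).
Partial-fraction decomposition: -11/(3*(t - 2)) + 10/(t - 3) - 22/(3*(t - 5)).
Integrate each term: A/(t−a) contributes A·log|t−a|.

-22*log(t - 5)/3 + 10*log(t - 3) - 11*log(t - 2)/3 + C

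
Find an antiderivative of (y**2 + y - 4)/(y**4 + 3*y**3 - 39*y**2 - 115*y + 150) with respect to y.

Factor the denominator: (y - 6)*(y - 1)*(y + 5)**2.
Partial-fraction decomposition: -161/(2178*(y + 5)) + 8/(33*(y + 5)**2) + 1/(90*(y - 1)) + 38/(605*(y - 6)).
Integrate each term; A/(y−a) gives A·log|y−a|; A/(y−a)² gives −A/(y−a).

38*log(y - 6)/605 + log(y - 1)/90 - 161*log(y + 5)/2178 - 8/(33*y + 165) + C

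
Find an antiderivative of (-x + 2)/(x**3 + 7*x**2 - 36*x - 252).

Factor the denominator: (x - 6)*(x + 6)*(x + 7).
Partial-fraction decomposition: 9/(13*(x + 7)) - 2/(3*(x + 6)) - 1/(39*(x - 6)).
Integrate each term: A/(x−a) contributes A·log|x−a|.

-log(x - 6)/39 - 2*log(x + 6)/3 + 9*log(x + 7)/13 + C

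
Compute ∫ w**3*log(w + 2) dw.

w**4*log(w + 2)/4 - w**4/16 + w**3/6 - w**2/2 + 2*w - 4*log(w + 2) + C

Use integration by parts with u = log(w + 2), dv = w**3 dw.
Then du = 1/(w + 2) dw and v = w**4/4.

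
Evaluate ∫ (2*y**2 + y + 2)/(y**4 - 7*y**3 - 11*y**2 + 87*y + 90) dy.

80*log(y - 6)/63 - 19*log(y - 5)/16 + log(y + 1)/28 - 17*log(y + 3)/144 + C

Factor the denominator: (y - 6)*(y - 5)*(y + 1)*(y + 3).
Partial-fraction decomposition: -17/(144*(y + 3)) + 1/(28*(y + 1)) - 19/(16*(y - 5)) + 80/(63*(y - 6)).
Integrate each term: A/(y−a) contributes A·log|y−a|.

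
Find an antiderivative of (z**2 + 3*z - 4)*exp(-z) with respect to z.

(-z**2 - 5*z - 1)*exp(-z) + C

Use integration by parts with u = z**2 + 3*z - 4, dv = exp(-z) dz, so v = -exp(-z).
Apply parts 2 times (tabular method): alternate signs, differentiate u down to 0, integrate dv up.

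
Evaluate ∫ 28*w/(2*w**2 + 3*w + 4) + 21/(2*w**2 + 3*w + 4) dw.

Let u = 2*w**2 + 3*w + 4, so du = (4*w + 3) dw.
Rewriting, the integral becomes 7·∫ 1/u du = 7·log(u).
Substituting back, u = 2*w**2 + 3*w + 4.

7*log(2*w**2 + 3*w + 4) + C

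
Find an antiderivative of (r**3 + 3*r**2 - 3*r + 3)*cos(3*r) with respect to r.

r**3*sin(3*r)/3 + r**2*sin(3*r) + r**2*cos(3*r)/3 - 11*r*sin(3*r)/9 + 2*r*cos(3*r)/3 + 7*sin(3*r)/9 - 11*cos(3*r)/27 + C

Use integration by parts with u = r**3 + 3*r**2 - 3*r + 3, dv = cos(3*r) dr, so v = sin(3*r)/3.
Apply parts 3 times (tabular method): alternate signs, differentiate u down to 0, integrate dv up.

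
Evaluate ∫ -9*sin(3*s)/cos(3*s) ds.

3*log(cos(3*s)) + C

Let u = cos(3*s), so du = (-3*sin(3*s)) ds.
Rewriting, the integral becomes 3·∫ 1/u du = 3·log(u).
Substituting back, u = cos(3*s).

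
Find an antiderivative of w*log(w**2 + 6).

Let u = w**2 + 6, so du = (2*w) dw.
The integral becomes (1/2)·∫ log(u) du; integrate by parts with u′=log(u), dv′=du.

w**2*log(w**2 + 6)/2 - w**2/2 + 3*log(w**2 + 6) + C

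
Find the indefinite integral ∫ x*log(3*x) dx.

Use integration by parts with u = log(3*x), dv = x dx.
Then du = 1/x dx and v = x**2/2.

x**2*(log(x) + log(3))/2 - x**2/4 + C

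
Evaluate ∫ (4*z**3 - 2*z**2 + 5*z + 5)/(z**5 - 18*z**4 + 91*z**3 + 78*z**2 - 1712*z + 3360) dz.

219*log(z - 7)/11 - 827*log(z - 6)/20 + 80*log(z - 5)/3 - 83*log(z - 4)/16 - 101*log(z + 4)/2640 + C

Factor the denominator: (z - 7)*(z - 6)*(z - 5)*(z - 4)*(z + 4).
Partial-fraction decomposition: -101/(2640*(z + 4)) - 83/(16*(z - 4)) + 80/(3*(z - 5)) - 827/(20*(z - 6)) + 219/(11*(z - 7)).
Integrate each term: A/(z−a) contributes A·log|z−a|.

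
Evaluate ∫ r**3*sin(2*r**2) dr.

Let u = r², du = 2r dr; rewrite as (1/2)∫ u^1·sin(2u) du.
Now integrate by parts 1 time.

-r**2*cos(2*r**2)/4 + sin(2*r**2)/8 + C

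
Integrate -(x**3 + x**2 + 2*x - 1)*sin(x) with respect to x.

Use integration by parts with u = x**3 + x**2 + 2*x - 1, dv = -sin(x) dx, so v = cos(x).
Apply parts 3 times (tabular method): alternate signs, differentiate u down to 0, integrate dv up.

x**3*cos(x) - 3*x**2*sin(x) + x**2*cos(x) - 2*x*sin(x) - 4*x*cos(x) + 4*sin(x) - 3*cos(x) + C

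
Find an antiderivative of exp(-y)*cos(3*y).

Let I denote the integral. Integrate by parts with u = cos(3*y), dv = exp(-y) dy, so v = -exp(-y): I = -exp(-y)*cos(3*y) − 3·∫ exp(-y)*sin(3*y) dy.
Apply parts again with u = sin(3*y), dv = exp(-y) dy: ∫ exp(-y)*sin(3*y) dy = -exp(-y)*sin(3*y) + 3·I. Substituting back brings back I: I = 3*exp(-y)*sin(3*y) - exp(-y)*cos(3*y) − 9·I.
Solving for I: (1 + 9)·I equals the remaining terms, so I = (1/10)·(3*exp(-y)*sin(3*y) - exp(-y)*cos(3*y)).

3*exp(-y)*sin(3*y)/10 - exp(-y)*cos(3*y)/10 + C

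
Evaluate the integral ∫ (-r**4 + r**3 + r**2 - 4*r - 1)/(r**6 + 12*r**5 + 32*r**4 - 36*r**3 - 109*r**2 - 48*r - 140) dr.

-13*log(r - 2)/1260 + 13*log(r + 2)/300 - 353*log(r + 5)/546 + 667*log(r + 7)/1125 + 67*log(r**2 + 1)/6500 + 81*atan(r)/3250 + C

Factor the denominator: (r - 2)*(r + 2)*(r + 5)*(r + 7)*(r**2 + 1).
Partial-fraction decomposition: (67*r + 81)/(3250*(r**2 + 1)) + 667/(1125*(r + 7)) - 353/(546*(r + 5)) + 13/(300*(r + 2)) - 13/(1260*(r - 2)).
Integrate each term; A/(r−a) gives A·log|r−a|; the (Br+D)/(r²+p²) term gives a log and an atan.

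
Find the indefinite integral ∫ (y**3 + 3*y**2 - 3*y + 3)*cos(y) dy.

Use integration by parts with u = y**3 + 3*y**2 - 3*y + 3, dv = cos(y) dy, so v = sin(y).
Apply parts 3 times (tabular method): alternate signs, differentiate u down to 0, integrate dv up.

y**3*sin(y) + 3*y**2*sin(y) + 3*y**2*cos(y) - 9*y*sin(y) + 6*y*cos(y) - 3*sin(y) - 9*cos(y) + C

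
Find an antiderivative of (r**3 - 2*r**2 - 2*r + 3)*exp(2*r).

(4*r**3 - 14*r**2 + 6*r + 9)*exp(2*r)/8 + C

Use integration by parts with u = r**3 - 2*r**2 - 2*r + 3, dv = exp(2*r) dr, so v = exp(2*r)/2.
Apply parts 3 times (tabular method): alternate signs, differentiate u down to 0, integrate dv up.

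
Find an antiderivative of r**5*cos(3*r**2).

Let u = r², du = 2r dr; rewrite as (1/2)∫ u^2·cos(3u) du.
Now integrate by parts 2 times.

r**4*sin(3*r**2)/6 + r**2*cos(3*r**2)/9 - sin(3*r**2)/27 + C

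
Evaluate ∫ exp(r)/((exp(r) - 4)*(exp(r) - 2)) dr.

Let u = e^r, du = e^r dr.
The integral becomes ∫ du/((u-4)(u-2)); decompose into partial fractions.

log(exp(r) - 4)/2 - log(exp(r) - 2)/2 + C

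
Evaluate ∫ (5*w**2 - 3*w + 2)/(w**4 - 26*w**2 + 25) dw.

7*log(w - 5)/15 - log(w - 1)/12 + 5*log(w + 1)/24 - 71*log(w + 5)/120 + C

Factor the denominator: (w - 5)*(w - 1)*(w + 1)*(w + 5).
Partial-fraction decomposition: -71/(120*(w + 5)) + 5/(24*(w + 1)) - 1/(12*(w - 1)) + 7/(15*(w - 5)).
Integrate each term: A/(w−a) contributes A·log|w−a|.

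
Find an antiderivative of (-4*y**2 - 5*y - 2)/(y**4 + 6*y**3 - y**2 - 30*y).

Factor the denominator: y*(y - 2)*(y + 3)*(y + 5).
Partial-fraction decomposition: 11/(10*(y + 5)) - 23/(30*(y + 3)) - 2/(5*(y - 2)) + 1/(15*y).
Integrate each term: A/(y−a) contributes A·log|y−a|.

log(y)/15 - 2*log(y - 2)/5 - 23*log(y + 3)/30 + 11*log(y + 5)/10 + C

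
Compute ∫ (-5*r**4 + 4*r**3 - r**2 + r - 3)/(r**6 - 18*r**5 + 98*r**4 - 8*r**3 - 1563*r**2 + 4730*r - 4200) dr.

Factor the denominator: (r - 7)*(r - 5)**2*(r - 3)*(r - 2)*(r + 4).
Partial-fraction decomposition: 1559/(37422*(r + 4)) - 53/(270*(r - 2)) + 153/(56*(r - 3)) + 9289/(972*(r - 5)) + 662/(27*(r - 5)**2) - 5339/(440*(r - 7)).
Integrate each term; A/(r−a) gives A·log|r−a|; A/(r−a)² gives −A/(r−a).

-5339*log(r - 7)/440 + 9289*log(r - 5)/972 + 153*log(r - 3)/56 - 53*log(r - 2)/270 + 1559*log(r + 4)/37422 - 662/(27*r - 135) + C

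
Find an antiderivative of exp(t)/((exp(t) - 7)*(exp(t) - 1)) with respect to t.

log(exp(t) - 7)/6 - log(exp(t) - 1)/6 + C

Let u = e^t, du = e^t dt.
The integral becomes ∫ du/((u-1)(u-7)); decompose into partial fractions.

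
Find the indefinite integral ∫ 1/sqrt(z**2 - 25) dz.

Substitute z = 5·sec(θ), so dz = 5·sec(θ)*tan(θ) dθ and the radical becomes sqrt(z**2 - 25) = 5·tan(θ) by the Pythagorean identity.
Integrate the resulting trig expression in θ, then back-substitute sec(θ) = z/5, tan(θ) = sqrt(z**2 - 25)/5 (absorbing any constant into C).

log(z + sqrt(z**2 - 25)) + C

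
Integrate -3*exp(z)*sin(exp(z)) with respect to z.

Let u = exp(z), so du = (exp(z)) dz.
Rewriting, the integral becomes -3·∫ sin(u) du = -3·-cos(u).
Substituting back, u = exp(z).

3*cos(exp(z)) + C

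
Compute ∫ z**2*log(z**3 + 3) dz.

z**3*log(z**3 + 3)/3 - z**3/3 + log(z**3 + 3) + C

Let u = z**3 + 3, so du = (3*z**2) dz.
The integral becomes (1/3)·∫ log(u) du; integrate by parts with u′=log(u), dv′=du.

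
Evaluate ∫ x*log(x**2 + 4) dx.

Let u = x**2 + 4, so du = (2*x) dx.
The integral becomes (1/2)·∫ log(u) du; integrate by parts with u′=log(u), dv′=du.

x**2*log(x**2 + 4)/2 - x**2/2 + 2*log(x**2 + 4) + C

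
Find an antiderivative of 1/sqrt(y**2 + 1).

log(y + sqrt(y**2 + 1)) + C

Substitute y = tan(θ), so dy = sec(θ)^2 dθ and the radical becomes sqrt(y**2 + 1) = sec(θ) by the Pythagorean identity.
Integrate the resulting trig expression in θ, then back-substitute tan(θ) = y, sec(θ) = sqrt(y**2 + 1) (absorbing any constant into C).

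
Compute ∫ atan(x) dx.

x*atan(x) - log(x**2 + 1)/2 + C

Use integration by parts with u = arctan(x), dv = dx.
Then du = 1/(x**2 + 1) dx.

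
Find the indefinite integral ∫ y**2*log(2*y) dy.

y**3*(log(y) + log(2))/3 - y**3/9 + C

Use integration by parts with u = log(2*y), dv = y**2 dy.
Then du = 1/y dy and v = y**3/3.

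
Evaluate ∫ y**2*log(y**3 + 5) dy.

y**3*log(y**3 + 5)/3 - y**3/3 + 5*log(y**3 + 5)/3 + C

Let u = y**3 + 5, so du = (3*y**2) dy.
The integral becomes (1/3)·∫ log(u) du; integrate by parts with u′=log(u), dv′=du.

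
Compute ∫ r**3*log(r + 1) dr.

Use integration by parts with u = log(r + 1), dv = r**3 dr.
Then du = 1/(r + 1) dr and v = r**4/4.

r**4*log(r + 1)/4 - r**4/16 + r**3/12 - r**2/8 + r/4 - log(r + 1)/4 + C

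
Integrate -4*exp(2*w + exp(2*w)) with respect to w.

Let u = exp(2*w), so du = (2*exp(2*w)) dw.
Rewriting, the integral becomes -2·∫ e^u du = -2·e^u.
Substituting back, u = exp(2*w).

-2*exp(exp(2*w)) + C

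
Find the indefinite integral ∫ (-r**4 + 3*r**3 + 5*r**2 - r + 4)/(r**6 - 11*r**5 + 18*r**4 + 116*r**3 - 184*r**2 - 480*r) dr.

Factor the denominator: r*(r - 6)*(r - 5)*(r - 4)*(r + 2)**2.
Partial-fraction decomposition: 407/(8064*(r + 2)) - 1/(48*(r + 2)**2) + 1/(18*(r - 4)) + 18/(35*(r - 5)) - 235/(384*(r - 6)) - 1/(120*r).
Integrate each term; A/(r−a) gives A·log|r−a|; A/(r−a)² gives −A/(r−a).

-log(r)/120 - 235*log(r - 6)/384 + 18*log(r - 5)/35 + log(r - 4)/18 + 407*log(r + 2)/8064 + 1/(48*r + 96) + C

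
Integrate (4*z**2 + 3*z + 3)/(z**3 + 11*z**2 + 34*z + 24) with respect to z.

4*log(z + 1)/15 - 55*log(z + 4)/6 + 129*log(z + 6)/10 + C

Factor the denominator: (z + 1)*(z + 4)*(z + 6).
Partial-fraction decomposition: 129/(10*(z + 6)) - 55/(6*(z + 4)) + 4/(15*(z + 1)).
Integrate each term: A/(z−a) contributes A·log|z−a|.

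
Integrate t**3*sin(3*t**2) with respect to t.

Let u = t², du = 2t dt; rewrite as (1/2)∫ u^1·sin(3u) du.
Now integrate by parts 1 time.

-t**2*cos(3*t**2)/6 + sin(3*t**2)/18 + C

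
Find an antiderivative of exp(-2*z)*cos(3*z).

3*exp(-2*z)*sin(3*z)/13 - 2*exp(-2*z)*cos(3*z)/13 + C

Let I denote the integral. Integrate by parts with u = cos(3*z), dv = exp(-2*z) dz, so v = -exp(-2*z)/2: I = -exp(-2*z)*cos(3*z)/2 − (3/2)·∫ exp(-2*z)*sin(3*z) dz.
Apply parts again with u = sin(3*z), dv = exp(-2*z) dz: ∫ exp(-2*z)*sin(3*z) dz = -exp(-2*z)*sin(3*z)/2 + (3/2)·I. Substituting back brings back I: I = 3*exp(-2*z)*sin(3*z)/4 - exp(-2*z)*cos(3*z)/2 − (9/4)·I.
Solving for I: (1 + 9/4)·I equals the remaining terms, so I = (4/13)·(3*exp(-2*z)*sin(3*z)/4 - exp(-2*z)*cos(3*z)/2).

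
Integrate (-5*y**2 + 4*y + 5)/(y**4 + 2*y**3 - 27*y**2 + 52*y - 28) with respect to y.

-74*log(y - 2)/81 + log(y - 1)/2 + 67*log(y + 7)/162 + 7/(9*y - 18) + C

Factor the denominator: (y - 2)**2*(y - 1)*(y + 7).
Partial-fraction decomposition: 67/(162*(y + 7)) + 1/(2*(y - 1)) - 74/(81*(y - 2)) - 7/(9*(y - 2)**2).
Integrate each term; A/(y−a) gives A·log|y−a|; A/(y−a)² gives −A/(y−a).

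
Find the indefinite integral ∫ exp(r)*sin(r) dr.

Let I denote the integral. Integrate by parts with u = sin(r), dv = exp(r) dr, so v = exp(r): I = exp(r)*sin(r) − ∫ exp(r)*cos(r) dr.
Apply parts again with u = cos(r), dv = exp(r) dr: ∫ exp(r)*cos(r) dr = exp(r)*cos(r) + I. Substituting back brings back I: I = exp(r)*sin(r) - exp(r)*cos(r) − I.
Solving for I: (1 + 1)·I equals the remaining terms, so I = (1/2)·(exp(r)*sin(r) - exp(r)*cos(r)).

exp(r)*sin(r)/2 - exp(r)*cos(r)/2 + C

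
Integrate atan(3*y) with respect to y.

Use integration by parts with u = arctan(3*y), dv = dy.
Then du = 3/(9*y**2 + 1) dy.

y*atan(3*y) - log(9*y**2 + 1)/6 + C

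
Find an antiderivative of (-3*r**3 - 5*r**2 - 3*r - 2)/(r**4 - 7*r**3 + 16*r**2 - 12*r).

log(r)/6 - 137*log(r - 3)/3 + 85*log(r - 2)/2 - 26/(r - 2) + C

Factor the denominator: r*(r - 3)*(r - 2)**2.
Partial-fraction decomposition: 85/(2*(r - 2)) + 26/(r - 2)**2 - 137/(3*(r - 3)) + 1/(6*r).
Integrate each term; A/(r−a) gives A·log|r−a|; A/(r−a)² gives −A/(r−a).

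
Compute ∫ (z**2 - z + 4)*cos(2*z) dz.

Use integration by parts with u = z**2 - z + 4, dv = cos(2*z) dz, so v = sin(2*z)/2.
Apply parts 2 times (tabular method): alternate signs, differentiate u down to 0, integrate dv up.

z**2*sin(2*z)/2 - z*sin(2*z)/2 + z*cos(2*z)/2 + 7*sin(2*z)/4 - cos(2*z)/4 + C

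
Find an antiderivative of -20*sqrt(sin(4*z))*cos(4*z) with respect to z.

Let u = sin(4*z), so du = (4*cos(4*z)) dz.
Rewriting, the integral becomes -5·∫ √u du = -5·(2/3)u^(3/2).
Substituting back, u = sin(4*z).

-10*sin(4*z)**(3/2)/3 + C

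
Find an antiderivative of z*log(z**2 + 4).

z**2*log(z**2 + 4)/2 - z**2/2 + 2*log(z**2 + 4) + C

Let u = z**2 + 4, so du = (2*z) dz.
The integral becomes (1/2)·∫ log(u) du; integrate by parts with u′=log(u), dv′=du.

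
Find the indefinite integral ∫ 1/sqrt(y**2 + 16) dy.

log(y + sqrt(y**2 + 16)) + C

Substitute y = 4·tan(θ), so dy = 4·sec(θ)^2 dθ and the radical becomes sqrt(y**2 + 16) = 4·sec(θ) by the Pythagorean identity.
Integrate the resulting trig expression in θ, then back-substitute tan(θ) = y/4, sec(θ) = sqrt(y**2 + 16)/4 (absorbing any constant into C).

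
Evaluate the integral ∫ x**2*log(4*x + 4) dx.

x**3*log(4*x + 4)/3 - x**3/9 + x**2/6 - x/3 + log(x + 1)/3 + C

Use integration by parts with u = log(4*x + 4), dv = x**2 dx.
Then du = 4/(4*x + 4) dx and v = x**3/3.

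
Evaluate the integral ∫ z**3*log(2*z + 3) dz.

Use integration by parts with u = log(2*z + 3), dv = z**3 dz.
Then du = 2/(2*z + 3) dz and v = z**4/4.

z**4*log(2*z + 3)/4 - z**4/16 + z**3/8 - 9*z**2/32 + 27*z/32 - 81*log(2*z + 3)/64 + C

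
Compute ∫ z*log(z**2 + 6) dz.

Let u = z**2 + 6, so du = (2*z) dz.
The integral becomes (1/2)·∫ log(u) du; integrate by parts with u′=log(u), dv′=du.

z**2*log(z**2 + 6)/2 - z**2/2 + 3*log(z**2 + 6) + C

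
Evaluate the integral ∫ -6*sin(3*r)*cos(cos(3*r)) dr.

Let u = cos(3*r), so du = (-3*sin(3*r)) dr.
Rewriting, the integral becomes 2·∫ cos(u) du = 2·sin(u).
Substituting back, u = cos(3*r).

2*sin(cos(3*r)) + C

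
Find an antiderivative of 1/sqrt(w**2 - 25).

log(w + sqrt(w**2 - 25)) + C

Substitute w = 5·sec(θ), so dw = 5·sec(θ)*tan(θ) dθ and the radical becomes sqrt(w**2 - 25) = 5·tan(θ) by the Pythagorean identity.
Integrate the resulting trig expression in θ, then back-substitute sec(θ) = w/5, tan(θ) = sqrt(w**2 - 25)/5 (absorbing any constant into C).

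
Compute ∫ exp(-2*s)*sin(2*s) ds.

Let I denote the integral. Integrate by parts with u = sin(2*s), dv = exp(-2*s) ds, so v = -exp(-2*s)/2: I = -exp(-2*s)*sin(2*s)/2 + ∫ exp(-2*s)*cos(2*s) ds.
Apply parts again with u = cos(2*s), dv = exp(-2*s) ds: ∫ exp(-2*s)*cos(2*s) ds = -exp(-2*s)*cos(2*s)/2 − I. Substituting back brings back I: I = -exp(-2*s)*sin(2*s)/2 - exp(-2*s)*cos(2*s)/2 − I.
Solving for I: (1 + 1)·I equals the remaining terms, so I = (1/2)·(-exp(-2*s)*sin(2*s)/2 - exp(-2*s)*cos(2*s)/2).

-exp(-2*s)*sin(2*s)/4 - exp(-2*s)*cos(2*s)/4 + C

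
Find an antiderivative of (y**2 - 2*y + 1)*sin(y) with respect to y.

-y**2*cos(y) + 2*y*sin(y) + 2*y*cos(y) - 2*sin(y) + cos(y) + C

Use integration by parts with u = y**2 - 2*y + 1, dv = sin(y) dy, so v = -cos(y).
Apply parts 2 times (tabular method): alternate signs, differentiate u down to 0, integrate dv up.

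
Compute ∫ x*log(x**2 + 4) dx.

x**2*log(x**2 + 4)/2 - x**2/2 + 2*log(x**2 + 4) + C

Let u = x**2 + 4, so du = (2*x) dx.
The integral becomes (1/2)·∫ log(u) du; integrate by parts with u′=log(u), dv′=du.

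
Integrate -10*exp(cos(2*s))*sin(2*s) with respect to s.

5*exp(cos(2*s)) + C

Let u = cos(2*s), so du = (-2*sin(2*s)) ds.
Rewriting, the integral becomes 5·∫ e^u du = 5·e^u.
Substituting back, u = cos(2*s).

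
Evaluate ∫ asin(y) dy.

y*asin(y) + sqrt(-y**2 + 1) + C

Use integration by parts with u = arcsin(y), dv = dy.
Then du = 1/sqrt(-y**2 + 1) dy.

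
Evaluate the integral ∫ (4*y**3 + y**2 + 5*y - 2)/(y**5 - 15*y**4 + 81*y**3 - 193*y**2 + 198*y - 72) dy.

Factor the denominator: (y - 6)*(y - 4)*(y - 3)*(y - 1)**2.
Partial-fraction decomposition: -409/(450*(y - 1)) - 4/(15*(y - 1)**2) + 65/(6*(y - 3)) - 145/(9*(y - 4)) + 464/(75*(y - 6)).
Integrate each term; A/(y−a) gives A·log|y−a|; A/(y−a)² gives −A/(y−a).

464*log(y - 6)/75 - 145*log(y - 4)/9 + 65*log(y - 3)/6 - 409*log(y - 1)/450 + 4/(15*y - 15) + C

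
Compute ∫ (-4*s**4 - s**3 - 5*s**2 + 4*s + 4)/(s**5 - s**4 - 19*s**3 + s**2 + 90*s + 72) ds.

-82*log(s - 4)/15 + 19*log(s - 3)/6 - log(s + 1)/5 + 8*log(s + 2)/3 - 25*log(s + 3)/6 + C

Factor the denominator: (s - 4)*(s - 3)*(s + 1)*(s + 2)*(s + 3).
Partial-fraction decomposition: -25/(6*(s + 3)) + 8/(3*(s + 2)) - 1/(5*(s + 1)) + 19/(6*(s - 3)) - 82/(15*(s - 4)).
Integrate each term: A/(s−a) contributes A·log|s−a|.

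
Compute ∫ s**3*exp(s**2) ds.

Let u = s², du = 2s ds; rewrite as (1/2)∫ u^1·exp(1u) du.
Now integrate by parts 1 time.

(s**2 - 1)*exp(s**2)/2 + C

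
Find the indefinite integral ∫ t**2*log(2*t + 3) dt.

Use integration by parts with u = log(2*t + 3), dv = t**2 dt.
Then du = 2/(2*t + 3) dt and v = t**3/3.

t**3*log(2*t + 3)/3 - t**3/9 + t**2/4 - 3*t/4 + 9*log(2*t + 3)/8 + C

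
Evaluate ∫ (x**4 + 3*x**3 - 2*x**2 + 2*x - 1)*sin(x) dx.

-x**4*cos(x) + 4*x**3*sin(x) - 3*x**3*cos(x) + 9*x**2*sin(x) + 14*x**2*cos(x) - 28*x*sin(x) + 16*x*cos(x) - 16*sin(x) - 27*cos(x) + C

Use integration by parts with u = x**4 + 3*x**3 - 2*x**2 + 2*x - 1, dv = sin(x) dx, so v = -cos(x).
Apply parts 4 times (tabular method): alternate signs, differentiate u down to 0, integrate dv up.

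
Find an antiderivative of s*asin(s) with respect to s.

s**2*asin(s)/2 + s*sqrt(-s**2 + 1)/4 - asin(s)/4 + C

Use integration by parts with u = arcsin(s), dv = s ds.
Then du = 1/sqrt(-s**2 + 1) ds.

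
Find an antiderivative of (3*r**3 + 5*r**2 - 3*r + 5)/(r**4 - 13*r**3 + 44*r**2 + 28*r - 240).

815*log(r - 6)/16 - 70*log(r - 5) + 265*log(r - 4)/12 - log(r + 2)/48 + C

Factor the denominator: (r - 6)*(r - 5)*(r - 4)*(r + 2).
Partial-fraction decomposition: -1/(48*(r + 2)) + 265/(12*(r - 4)) - 70/(r - 5) + 815/(16*(r - 6)).
Integrate each term: A/(r−a) contributes A·log|r−a|.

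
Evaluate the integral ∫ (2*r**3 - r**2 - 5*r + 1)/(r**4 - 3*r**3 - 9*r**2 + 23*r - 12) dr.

31*log(r - 4)/21 + 5*log(r - 1)/48 + 47*log(r + 3)/112 - 1/(4*r - 4) + C

Factor the denominator: (r - 4)*(r - 1)**2*(r + 3).
Partial-fraction decomposition: 47/(112*(r + 3)) + 5/(48*(r - 1)) + 1/(4*(r - 1)**2) + 31/(21*(r - 4)).
Integrate each term; A/(r−a) gives A·log|r−a|; A/(r−a)² gives −A/(r−a).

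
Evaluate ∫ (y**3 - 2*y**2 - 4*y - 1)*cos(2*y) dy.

Use integration by parts with u = y**3 - 2*y**2 - 4*y - 1, dv = cos(2*y) dy, so v = sin(2*y)/2.
Apply parts 3 times (tabular method): alternate signs, differentiate u down to 0, integrate dv up.

y**3*sin(2*y)/2 - y**2*sin(2*y) + 3*y**2*cos(2*y)/4 - 11*y*sin(2*y)/4 - y*cos(2*y) - 11*cos(2*y)/8 + C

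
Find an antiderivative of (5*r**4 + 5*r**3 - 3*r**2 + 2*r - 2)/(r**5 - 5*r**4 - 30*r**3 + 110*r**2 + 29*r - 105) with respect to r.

13585*log(r - 7)/2304 - 517*log(r - 3)/256 + 7*log(r - 1)/144 + 7*log(r + 1)/256 + 2413*log(r + 5)/2304 + C

Factor the denominator: (r - 7)*(r - 3)*(r - 1)*(r + 1)*(r + 5).
Partial-fraction decomposition: 2413/(2304*(r + 5)) + 7/(256*(r + 1)) + 7/(144*(r - 1)) - 517/(256*(r - 3)) + 13585/(2304*(r - 7)).
Integrate each term: A/(r−a) contributes A·log|r−a|.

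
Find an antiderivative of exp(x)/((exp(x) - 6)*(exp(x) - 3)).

log(exp(x) - 6)/3 - log(exp(x) - 3)/3 + C

Let u = e^x, du = e^x dx.
The integral becomes ∫ du/((u-6)(u-3)); decompose into partial fractions.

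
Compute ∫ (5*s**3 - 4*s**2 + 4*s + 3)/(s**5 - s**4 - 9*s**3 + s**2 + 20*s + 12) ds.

57*log(s - 3)/40 - 35*log(s - 2)/36 + 187*log(s + 1)/72 - 61*log(s + 2)/20 + 5/(6*s + 6) + C

Factor the denominator: (s - 3)*(s - 2)*(s + 1)**2*(s + 2).
Partial-fraction decomposition: -61/(20*(s + 2)) + 187/(72*(s + 1)) - 5/(6*(s + 1)**2) - 35/(36*(s - 2)) + 57/(40*(s - 3)).
Integrate each term; A/(s−a) gives A·log|s−a|; A/(s−a)² gives −A/(s−a).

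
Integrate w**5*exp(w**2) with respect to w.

Let u = w², du = 2w dw; rewrite as (1/2)∫ u^2·exp(1u) du.
Now integrate by parts 2 times.

(w**4 - 2*w**2 + 2)*exp(w**2)/2 + C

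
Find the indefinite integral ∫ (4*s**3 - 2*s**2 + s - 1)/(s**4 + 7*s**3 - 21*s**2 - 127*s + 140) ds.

Factor the denominator: (s - 4)*(s - 1)*(s + 5)*(s + 7).
Partial-fraction decomposition: 739/(88*(s + 7)) - 139/(27*(s + 5)) - 1/(72*(s - 1)) + 227/(297*(s - 4)).
Integrate each term: A/(s−a) contributes A·log|s−a|.

227*log(s - 4)/297 - log(s - 1)/72 - 139*log(s + 5)/27 + 739*log(s + 7)/88 + C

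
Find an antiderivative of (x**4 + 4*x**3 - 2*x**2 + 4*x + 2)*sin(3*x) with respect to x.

-x**4*cos(3*x)/3 + 4*x**3*sin(3*x)/9 - 4*x**3*cos(3*x)/3 + 4*x**2*sin(3*x)/3 + 10*x**2*cos(3*x)/9 - 20*x*sin(3*x)/27 - 4*x*cos(3*x)/9 + 4*sin(3*x)/27 - 74*cos(3*x)/81 + C

Use integration by parts with u = x**4 + 4*x**3 - 2*x**2 + 4*x + 2, dv = sin(3*x) dx, so v = -cos(3*x)/3.
Apply parts 4 times (tabular method): alternate signs, differentiate u down to 0, integrate dv up.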